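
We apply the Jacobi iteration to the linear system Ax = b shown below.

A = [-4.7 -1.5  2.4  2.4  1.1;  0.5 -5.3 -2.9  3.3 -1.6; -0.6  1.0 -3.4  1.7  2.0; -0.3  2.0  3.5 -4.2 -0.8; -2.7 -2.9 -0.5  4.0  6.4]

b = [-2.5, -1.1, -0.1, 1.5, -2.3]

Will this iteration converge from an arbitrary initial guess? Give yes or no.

no

Write A = D+L+U with D = diag(-4.7, -5.3, -3.4, -4.2, 6.4).
Jacobi: T = -D⁻¹(L+U), T[1,3] = -(3.3)/(-5.3) = +0.6226; T[1,1] = 0.
  T[0,:] = [+0.0000 -0.3191 +0.5106 +0.5106 +0.2340]
  T[1,:] = [+0.0943 +0.0000 -0.5472 +0.6226 -0.3019]
  T[2,:] = [-0.1765 +0.2941 +0.0000 +0.5000 +0.5882]
  T[3,:] = [-0.0714 +0.4762 +0.8333 +0.0000 -0.1905]
  T[4,:] = [+0.4219 +0.4531 +0.0781 -0.6250 +0.0000]
|λ(T)| sorted: 1.1640, 0.7311, 0.7311, 0.6976, 0.5194.
spectral radius ρ = 1.1640; 1.1640 > 1, so it fails to converge.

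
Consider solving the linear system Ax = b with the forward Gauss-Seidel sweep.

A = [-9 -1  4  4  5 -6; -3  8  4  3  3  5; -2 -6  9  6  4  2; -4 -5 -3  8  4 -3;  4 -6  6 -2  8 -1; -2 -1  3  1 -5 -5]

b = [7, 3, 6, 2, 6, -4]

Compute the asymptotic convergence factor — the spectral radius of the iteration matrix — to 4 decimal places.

1.1954

Write A = D+L+U with D = diag(-9, 8, 9, 8, 8, -5).
Gauss-Seidel: T = -(D+L)⁻¹U, row 0 first, T[0,4] = -(5)/(-9) = +0.5556; later rows by forward substitution.
  T[0,:] = [+0.0000  -0.1111  +0.4444  +0.4444  +0.5556  -0.6667]
  T[1,:] = [+0.0000  -0.0417  -0.3333  -0.2083  -0.1667  -0.8750]
  T[2,:] = [+0.0000  -0.0525  -0.1235  -0.7068  -0.4321  -0.9537]
  T[3,:] = [+0.0000  -0.1013  -0.0324  -0.1730  -0.4884  -0.8628]
  T[4,:] = [+0.0000  +0.0383  -0.3877  +0.1084  -0.2008  +0.3016]
  T[5,:] = [+0.0000  -0.0373  +0.1961  -0.7032  -0.3450  -0.6048]
eigenvalue magnitudes: 1.1954, 0.3900, 0.3312, 0.3312, 0.0181, 0.0000.
ρ(T) = max|λ| = 1.1954; 1.1954 > 1 ⇒ diverges.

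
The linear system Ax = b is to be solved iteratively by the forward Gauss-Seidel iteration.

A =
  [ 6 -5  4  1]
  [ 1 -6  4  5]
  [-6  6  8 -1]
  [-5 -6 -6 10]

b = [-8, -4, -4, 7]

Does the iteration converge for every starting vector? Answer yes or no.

no

Write A = D+L+U with D = diag(6, -6, 8, 10).
GS T = -(D+L)⁻¹U: row 0 first, T[0,1] = -(-5)/(6) = +0.8333; later rows by forward substitution.
  T[0,:] = [+0.0000 +0.8333 -0.6667 -0.1667]
  T[1,:] = [+0.0000 +0.1389 +0.5556 +0.8056]
  T[2,:] = [+0.0000 +0.5208 -0.9167 -0.6042]
  T[3,:] = [+0.0000 +0.8125 -0.5500 +0.0375]
moduli |λ_i(T)| = 1.6144, 0.8981, 0.0239, 0.0000.
ρ(T) = max|λ| = 1.6144; 1.6144 > 1: divergent.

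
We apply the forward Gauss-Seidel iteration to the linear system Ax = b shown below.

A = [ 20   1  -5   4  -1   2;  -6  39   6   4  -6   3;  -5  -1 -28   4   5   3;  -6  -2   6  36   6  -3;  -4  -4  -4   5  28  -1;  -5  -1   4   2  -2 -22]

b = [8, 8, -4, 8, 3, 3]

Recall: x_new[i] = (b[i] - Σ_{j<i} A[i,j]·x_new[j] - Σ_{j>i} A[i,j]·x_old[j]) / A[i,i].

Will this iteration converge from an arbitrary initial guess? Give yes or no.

yes

Diagonal D = diag(20, 39, -28, 36, 28, -22); L, U strict lower/upper.
T_GS = -(D+L)⁻¹U: row 0 first, T[0,2] = -(-5)/(20) = +0.2500; later rows by forward substitution.
  T[0,:] = [+0.0000  -0.0500  +0.2500  -0.2000  +0.0500  -0.1000]
  T[1,:] = [+0.0000  -0.0077  -0.1154  -0.1333  +0.1615  -0.0923]
  T[2,:] = [+0.0000  +0.0092  -0.0405  +0.1833  +0.1639  +0.1283]
  T[3,:] = [+0.0000  -0.0103  +0.0420  -0.0713  -0.1767  +0.0402]
  T[4,:] = [+0.0000  -0.0051  +0.0059  -0.0087  +0.0852  +0.0194]
  T[5,:] = [+0.0000  +0.0129  -0.0557  +0.0792  -0.0127  +0.0521]
moduli |λ_i(T)| = 0.1538, 0.0986, 0.0986, 0.0562, 0.0177, 0.0000.
ρ = 0.1538; 0.1538 < 1: convergent.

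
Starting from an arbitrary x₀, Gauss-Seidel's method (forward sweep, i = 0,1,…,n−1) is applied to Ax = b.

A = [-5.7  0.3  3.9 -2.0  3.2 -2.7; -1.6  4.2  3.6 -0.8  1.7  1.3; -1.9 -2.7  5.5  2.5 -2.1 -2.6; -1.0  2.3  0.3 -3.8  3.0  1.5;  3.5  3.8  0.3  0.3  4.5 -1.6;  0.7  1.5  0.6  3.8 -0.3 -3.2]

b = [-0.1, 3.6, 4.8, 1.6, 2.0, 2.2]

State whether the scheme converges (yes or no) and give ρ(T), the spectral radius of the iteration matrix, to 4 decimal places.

Write A = D+L+U with D = diag(-5.7, 4.2, 5.5, -3.8, 4.5, -3.2).
T_GS = -(D+L)⁻¹U: row 0 first, T[0,4] = -(3.2)/(-5.7) = +0.5614; later rows by forward substitution.
  T[0,:] = [+0.0000 +0.0526 +0.6842 -0.3509 +0.5614 -0.4737]
  T[1,:] = [+0.0000 +0.0201 -0.5965 +0.0568 -0.1909 -0.4900]
  T[2,:] = [+0.0000 +0.0280 -0.0565 -0.5479 +0.4820 +0.0686]
  T[3,:] = [+0.0000 +0.0005 -0.5455 +0.0835 +0.5643 +0.2282]
  T[4,:] = [+0.0000 -0.0598 +0.0117 +0.2559 -0.3452 +1.1179]
  T[5,:] = [+0.0000 +0.0324 -0.7895 -0.0777 +0.8261 -0.1542]
|λ(T)| sorted: 1.4562, 0.8293, 0.2572, 0.2572, 0.0158, 0.0000.
ρ = 1.4562; 1.4562 > 1: divergent.

no, ρ = 1.4562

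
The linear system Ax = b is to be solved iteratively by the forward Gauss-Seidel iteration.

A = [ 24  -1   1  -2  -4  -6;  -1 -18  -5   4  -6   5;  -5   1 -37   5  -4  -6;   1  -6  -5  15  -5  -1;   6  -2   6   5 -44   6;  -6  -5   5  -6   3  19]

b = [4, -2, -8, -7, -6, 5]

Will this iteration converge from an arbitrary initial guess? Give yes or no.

yes

Diagonal D = diag(24, -18, -37, 15, -44, 19); L, U strict lower/upper.
GS T = -(D+L)⁻¹U: row 0 first, T[0,4] = -(-4)/(24) = +0.1667; later rows by forward substitution.
  T[0,:] = [+0.0000, +0.0417, -0.0417, +0.0833, +0.1667, +0.2500]
  T[1,:] = [+0.0000, -0.0023, -0.2755, +0.2176, -0.3426, +0.2639]
  T[2,:] = [+0.0000, -0.0057, -0.0018, +0.1298, -0.1399, -0.1888]
  T[3,:] = [+0.0000, -0.0056, -0.1080, +0.1247, +0.1386, +0.0926]
  T[4,:] = [+0.0000, +0.0044, -0.0057, +0.0333, +0.0350, +0.1432]
  T[5,:] = [+0.0000, +0.0116, -0.1184, +0.0836, +0.0375, +0.2047]
eigenvalue magnitudes: 0.3624, 0.1275, 0.1275, 0.1053, 0.0362, 0.0000.
ρ(T) = max|λ| = 0.3624; 0.3624 < 1: convergent.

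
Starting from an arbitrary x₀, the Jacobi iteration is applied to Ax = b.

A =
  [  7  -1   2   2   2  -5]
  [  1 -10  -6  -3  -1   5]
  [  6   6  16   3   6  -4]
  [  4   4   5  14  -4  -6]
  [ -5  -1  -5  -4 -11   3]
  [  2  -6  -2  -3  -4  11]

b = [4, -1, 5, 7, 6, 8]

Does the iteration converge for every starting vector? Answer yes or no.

Write A = D+L+U with D = diag(7, -10, 16, 14, -11, 11).
T_J = -D⁻¹(L+U): T[2,3] = -(3)/(16) = -0.1875; T[2,2] = 0.
  T[0,:] = [+0.0000, +0.1429, -0.2857, -0.2857, -0.2857, +0.7143]
  T[1,:] = [+0.1000, +0.0000, -0.6000, -0.3000, -0.1000, +0.5000]
  T[2,:] = [-0.3750, -0.3750, +0.0000, -0.1875, -0.3750, +0.2500]
  T[3,:] = [-0.2857, -0.2857, -0.3571, +0.0000, +0.2857, +0.4286]
  T[4,:] = [-0.4545, -0.0909, -0.4545, -0.3636, +0.0000, +0.2727]
  T[5,:] = [-0.1818, +0.5455, +0.1818, +0.2727, +0.3636, +0.0000]
eigenvalue magnitudes: 1.3603, 0.7483, 0.4879, 0.4879, 0.1855, 0.1855.
ρ = 1.3603; 1.3603 > 1: divergent.

no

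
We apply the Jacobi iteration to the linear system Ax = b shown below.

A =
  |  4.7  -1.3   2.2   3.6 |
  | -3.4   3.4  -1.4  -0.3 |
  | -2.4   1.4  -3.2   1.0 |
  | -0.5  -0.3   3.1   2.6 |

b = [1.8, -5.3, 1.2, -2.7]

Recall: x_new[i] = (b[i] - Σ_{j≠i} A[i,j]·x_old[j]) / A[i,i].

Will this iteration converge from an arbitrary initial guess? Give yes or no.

no

Split A = D + L + U, D = diag(4.7, 3.4, -3.2, 2.6).
Jacobi T = -D⁻¹(L+U): T[0,3] = -(3.6)/(4.7) = -0.7660; T[0,0] = 0.
  T[0,:] = [+0.0000  +0.2766  -0.4681  -0.7660]
  T[1,:] = [+1.0000  +0.0000  +0.4118  +0.0882]
  T[2,:] = [-0.7500  +0.4375  +0.0000  +0.3125]
  T[3,:] = [+0.1923  +0.1154  -1.1923  +0.0000]
eigenvalue magnitudes: 1.2472, 0.9387, 0.9387, 0.5106.
ρ(T) = max|λ| = 1.2472; 1.2472 > 1: divergent.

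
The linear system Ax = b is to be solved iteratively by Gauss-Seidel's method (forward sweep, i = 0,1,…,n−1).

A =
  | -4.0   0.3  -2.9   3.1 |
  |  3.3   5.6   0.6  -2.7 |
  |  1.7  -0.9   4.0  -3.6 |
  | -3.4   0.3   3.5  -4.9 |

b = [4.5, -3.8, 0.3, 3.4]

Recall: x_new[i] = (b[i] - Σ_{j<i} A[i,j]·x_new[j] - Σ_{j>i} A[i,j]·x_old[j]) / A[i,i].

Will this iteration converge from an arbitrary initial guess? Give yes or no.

yes

Let D = diag(-4, 5.6, 4, -4.9); L, U the strict triangles.
T_GS = -(D+L)⁻¹U: row 0 first, T[0,2] = -(-2.9)/(-4) = -0.7250; later rows by forward substitution.
  T[0,:] = [+0.0000 +0.0750 -0.7250 +0.7750]
  T[1,:] = [+0.0000 -0.0442 +0.3201 +0.0254]
  T[2,:] = [+0.0000 -0.0418 +0.3801 +0.5764]
  T[3,:] = [+0.0000 -0.0846 +0.7942 -0.1245]
moduli |λ_i(T)| = 0.8255, 0.6040, 0.0101, 0.0000.
ρ = 0.8255; 0.8255 < 1 ⇒ converges.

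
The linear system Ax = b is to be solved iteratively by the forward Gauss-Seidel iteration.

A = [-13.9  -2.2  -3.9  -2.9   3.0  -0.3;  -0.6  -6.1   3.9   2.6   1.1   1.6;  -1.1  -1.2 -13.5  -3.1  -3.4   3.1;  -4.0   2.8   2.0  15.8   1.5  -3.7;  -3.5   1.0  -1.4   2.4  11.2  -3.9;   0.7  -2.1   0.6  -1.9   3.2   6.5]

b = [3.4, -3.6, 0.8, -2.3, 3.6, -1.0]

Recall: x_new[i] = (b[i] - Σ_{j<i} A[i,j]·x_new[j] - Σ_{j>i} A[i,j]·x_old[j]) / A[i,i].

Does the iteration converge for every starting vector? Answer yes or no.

yes

Diagonal D = diag(-13.9, -6.1, -13.5, 15.8, 11.2, 6.5); L, U strict lower/upper.
T_GS = -(D+L)⁻¹U: row 0 first, T[0,3] = -(-2.9)/(-13.9) = -0.2086; later rows by forward substitution.
  T[0,:] = [+0.0000, -0.1583, -0.2806, -0.2086, +0.2158, -0.0216]
  T[1,:] = [+0.0000, +0.0156, +0.6669, +0.4468, +0.1591, +0.2644]
  T[2,:] = [+0.0000, +0.0115, -0.0364, -0.2523, -0.2836, +0.2079]
  T[3,:] = [+0.0000, -0.0443, -0.1846, -0.1000, -0.0326, +0.1555]
  T[4,:] = [+0.0000, -0.0399, -0.1122, -0.1152, +0.0248, +0.3105]
  T[5,:] = [+0.0000, +0.0277, +0.2503, +0.2176, +0.0326, -0.0388]
|λ(T)| sorted: 0.5282, 0.2110, 0.1244, 0.1244, 0.0479, 0.0000.
spectral radius ρ = 0.5282; 0.5282 < 1: convergent.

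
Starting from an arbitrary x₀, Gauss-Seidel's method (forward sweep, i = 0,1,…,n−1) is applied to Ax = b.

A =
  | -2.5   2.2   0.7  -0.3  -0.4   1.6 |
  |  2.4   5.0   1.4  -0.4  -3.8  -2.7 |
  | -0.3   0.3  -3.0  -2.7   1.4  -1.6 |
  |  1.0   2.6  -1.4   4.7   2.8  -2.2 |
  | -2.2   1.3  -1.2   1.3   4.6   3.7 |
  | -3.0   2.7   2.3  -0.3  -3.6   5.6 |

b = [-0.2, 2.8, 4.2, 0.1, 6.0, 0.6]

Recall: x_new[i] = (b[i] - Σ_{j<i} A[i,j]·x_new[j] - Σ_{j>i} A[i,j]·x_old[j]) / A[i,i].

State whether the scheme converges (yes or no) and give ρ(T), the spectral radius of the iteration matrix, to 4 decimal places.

Diagonal D = diag(-2.5, 5, -3, 4.7, 4.6, 5.6); L, U strict lower/upper.
GS T = -(D+L)⁻¹U: row 0 first, T[0,4] = -(-0.4)/(-2.5) = -0.1600; later rows by forward substitution.
  T[0,:] = [+0.0000  +0.8800  +0.2800  -0.1200  -0.1600  +0.6400]
  T[1,:] = [+0.0000  -0.4224  -0.4144  +0.1376  +0.8368  +0.2328]
  T[2,:] = [+0.0000  -0.1302  -0.0694  -0.8742  +0.5663  -0.5741]
  T[3,:] = [+0.0000  +0.0076  +0.1490  -0.3110  -0.8559  +0.0321]
  T[4,:] = [+0.0000  +0.5041  +0.1908  -0.2364  +0.0766  -0.7229]
  T[5,:] = [+0.0000  +1.0531  +0.5090  +0.0598  -0.7184  +0.0034]
|roots of det(T-λI)|: 1.3746, 0.5450, 0.5393, 0.5393, 0.2612, 0.0000.
ρ(T) = max|λ| = 1.3746; 1.3746 > 1 ⇒ diverges.

no, ρ = 1.3746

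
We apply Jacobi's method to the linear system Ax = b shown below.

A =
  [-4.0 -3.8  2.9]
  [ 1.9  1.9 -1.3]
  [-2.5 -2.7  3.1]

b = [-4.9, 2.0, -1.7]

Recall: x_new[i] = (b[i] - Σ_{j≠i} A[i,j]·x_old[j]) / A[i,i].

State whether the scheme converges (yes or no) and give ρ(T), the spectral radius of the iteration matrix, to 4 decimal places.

Split A = D + L + U, D = diag(-4, 1.9, 3.1).
T_J = -D⁻¹(L+U): T[1,0] = -(1.9)/(1.9) = -1.0000; T[1,1] = 0.
  T[0,:] = [+0.0000 -0.9500 +0.7250]
  T[1,:] = [-1.0000 +0.0000 +0.6842]
  T[2,:] = [+0.8065 +0.8710 +0.0000]
|roots of det(T-λI)|: 1.6790, 0.9676, 0.7113.
ρ(T) = max|λ| = 1.6790; 1.6790 > 1: divergent.

no, ρ = 1.6790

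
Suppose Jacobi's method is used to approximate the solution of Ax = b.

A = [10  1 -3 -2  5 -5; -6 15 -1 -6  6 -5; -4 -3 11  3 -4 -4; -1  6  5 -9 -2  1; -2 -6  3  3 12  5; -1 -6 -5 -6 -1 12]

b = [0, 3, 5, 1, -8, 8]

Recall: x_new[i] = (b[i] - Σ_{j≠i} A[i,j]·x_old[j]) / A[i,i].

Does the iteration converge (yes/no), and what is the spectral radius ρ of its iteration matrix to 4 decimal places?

Let D = diag(10, 15, 11, -9, 12, 12); L, U the strict triangles.
Jacobi T = -D⁻¹(L+U): T[3,2] = -(5)/(-9) = +0.5556; T[3,3] = 0.
  T[0,:] = [+0.0000  -0.1000  +0.3000  +0.2000  -0.5000  +0.5000]
  T[1,:] = [+0.4000  +0.0000  +0.0667  +0.4000  -0.4000  +0.3333]
  T[2,:] = [+0.3636  +0.2727  +0.0000  -0.2727  +0.3636  +0.3636]
  T[3,:] = [-0.1111  +0.6667  +0.5556  +0.0000  -0.2222  +0.1111]
  T[4,:] = [+0.1667  +0.5000  -0.2500  -0.2500  +0.0000  -0.4167]
  T[5,:] = [+0.0833  +0.5000  +0.4167  +0.5000  +0.0833  +0.0000]
|roots of det(T-λI)|: 1.1421, 0.7444, 0.7444, 0.4454, 0.4454, 0.0757.
ρ(T) = max|λ| = 1.1421; 1.1421 > 1: divergent.

no, ρ = 1.1421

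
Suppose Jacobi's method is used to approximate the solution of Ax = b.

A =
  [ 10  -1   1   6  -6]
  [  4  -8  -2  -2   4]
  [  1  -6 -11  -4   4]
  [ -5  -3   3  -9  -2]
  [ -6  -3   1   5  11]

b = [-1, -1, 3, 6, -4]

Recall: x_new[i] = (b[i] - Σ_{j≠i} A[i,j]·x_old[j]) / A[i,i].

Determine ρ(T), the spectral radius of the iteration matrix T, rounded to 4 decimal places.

Let D = diag(10, -8, -11, -9, 11); L, U the strict triangles.
T_J = -D⁻¹(L+U): T[2,1] = -(-6)/(-11) = -0.5455; T[2,2] = 0.
  T[0,:] = [+0.0000 +0.1000 -0.1000 -0.6000 +0.6000]
  T[1,:] = [+0.5000 +0.0000 -0.2500 -0.2500 +0.5000]
  T[2,:] = [+0.0909 -0.5455 +0.0000 -0.3636 +0.3636]
  T[3,:] = [-0.5556 -0.3333 +0.3333 +0.0000 -0.2222]
  T[4,:] = [+0.5455 +0.2727 -0.0909 -0.4545 +0.0000]
moduli |λ_i(T)| = 1.1944, 0.5939, 0.5216, 0.1567, 0.1567.
spectral radius ρ = 1.1944; 1.1944 > 1, so it fails to converge.

1.1944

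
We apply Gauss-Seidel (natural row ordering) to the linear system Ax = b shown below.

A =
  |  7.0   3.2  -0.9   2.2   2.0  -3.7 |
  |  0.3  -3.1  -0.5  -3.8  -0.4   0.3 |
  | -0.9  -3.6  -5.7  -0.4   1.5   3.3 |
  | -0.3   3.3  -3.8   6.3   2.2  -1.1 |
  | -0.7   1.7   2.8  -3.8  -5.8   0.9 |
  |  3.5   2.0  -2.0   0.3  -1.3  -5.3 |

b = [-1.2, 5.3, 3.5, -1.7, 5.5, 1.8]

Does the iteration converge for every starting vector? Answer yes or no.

no

Let D = diag(7, -3.1, -5.7, 6.3, -5.8, -5.3); L, U the strict triangles.
T_GS = -(D+L)⁻¹U: row 0 first, T[0,3] = -(2.2)/(7) = -0.3143; later rows by forward substitution.
  T[0,:] = [+0.0000 -0.4571 +0.1286 -0.3143 -0.2857 +0.5286]
  T[1,:] = [+0.0000 -0.0442 -0.1488 -1.2562 -0.1567 +0.1479]
  T[2,:] = [+0.0000 +0.1001 +0.0737 +0.7729 +0.4072 +0.4021]
  T[3,:] = [+0.0000 +0.0618 +0.1285 +1.1092 -0.0351 +0.3648]
  T[4,:] = [+0.0000 +0.0501 -0.1078 -0.6839 +0.2082 +0.0898]
  T[5,:] = [+0.0000 -0.3651 +0.0346 -0.7427 -0.4545 +0.2518]
moduli |λ_i(T)| = 1.1243, 0.6267, 0.6267, 0.1688, 0.0025, 0.0000.
ρ(T) = max|λ| = 1.1243; 1.1243 > 1: divergent.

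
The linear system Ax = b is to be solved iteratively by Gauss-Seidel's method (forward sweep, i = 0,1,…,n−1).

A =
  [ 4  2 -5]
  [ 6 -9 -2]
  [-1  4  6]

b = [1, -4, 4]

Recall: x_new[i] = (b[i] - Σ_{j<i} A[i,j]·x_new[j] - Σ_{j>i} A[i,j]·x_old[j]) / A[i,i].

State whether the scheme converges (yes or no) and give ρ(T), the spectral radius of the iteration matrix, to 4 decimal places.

yes, ρ = 0.5652

Split A = D + L + U, D = diag(4, -9, 6).
T_GS = -(D+L)⁻¹U: row 0 first, T[0,1] = -(2)/(4) = -0.5000; later rows by forward substitution.
  T[0,:] = [+0.0000  -0.5000  +1.2500]
  T[1,:] = [+0.0000  -0.3333  +0.6111]
  T[2,:] = [+0.0000  +0.1389  -0.1991]
eigenvalue magnitudes: 0.5652, 0.0328, 0.0000.
ρ = 0.5652; 0.5652 < 1, so it converges for any x₀.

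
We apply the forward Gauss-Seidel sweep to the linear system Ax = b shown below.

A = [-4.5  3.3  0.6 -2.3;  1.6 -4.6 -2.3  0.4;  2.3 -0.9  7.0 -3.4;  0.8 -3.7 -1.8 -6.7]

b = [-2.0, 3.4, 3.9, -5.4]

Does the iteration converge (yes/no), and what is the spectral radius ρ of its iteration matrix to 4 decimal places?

Split A = D + L + U, D = diag(-4.5, -4.6, 7, -6.7).
Gauss-Seidel: T = -(D+L)⁻¹U, row 0 first, T[0,1] = -(3.3)/(-4.5) = +0.7333; later rows by forward substitution.
  T[0,:] = [+0.0000, +0.7333, +0.1333, -0.5111]
  T[1,:] = [+0.0000, +0.2551, -0.4536, -0.0908]
  T[2,:] = [+0.0000, -0.2082, -0.1021, +0.6420]
  T[3,:] = [+0.0000, +0.0026, +0.2939, -0.1833]
|λ(T)| sorted: 0.6245, 0.5298, 0.0643, 0.0000.
ρ = 0.6245; 0.6245 < 1: convergent.

yes, ρ = 0.6245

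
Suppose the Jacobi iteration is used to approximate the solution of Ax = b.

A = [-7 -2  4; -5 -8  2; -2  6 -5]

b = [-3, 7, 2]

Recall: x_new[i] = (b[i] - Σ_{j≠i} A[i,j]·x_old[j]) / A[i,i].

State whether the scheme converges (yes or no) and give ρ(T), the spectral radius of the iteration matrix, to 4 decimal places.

A = D + L + U where D = diag(-7, -8, -5).
Jacobi: T = -D⁻¹(L+U), T[0,1] = -(-2)/(-7) = -0.2857; T[0,0] = 0.
  T[0,:] = [+0.0000 -0.2857 +0.5714]
  T[1,:] = [-0.6250 +0.0000 +0.2500]
  T[2,:] = [-0.4000 +1.2000 +0.0000]
moduli |λ_i(T)| = 0.8492, 0.6863, 0.6863.
ρ(T) = max|λ| = 0.8492; 0.8492 < 1: convergent.

yes, ρ = 0.8492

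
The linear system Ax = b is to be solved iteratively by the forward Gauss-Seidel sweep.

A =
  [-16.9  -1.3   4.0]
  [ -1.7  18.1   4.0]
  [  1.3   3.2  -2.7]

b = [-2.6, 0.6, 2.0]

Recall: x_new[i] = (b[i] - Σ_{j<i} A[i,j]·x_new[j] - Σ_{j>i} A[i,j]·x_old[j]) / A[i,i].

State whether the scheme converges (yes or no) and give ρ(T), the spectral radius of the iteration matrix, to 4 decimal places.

yes, ρ = 0.1755

Write A = D+L+U with D = diag(-16.9, 18.1, -2.7).
Gauss-Seidel: T = -(D+L)⁻¹U, row 0 first, T[0,2] = -(4)/(-16.9) = +0.2367; later rows by forward substitution.
  T[0,:] = [+0.0000  -0.0769  +0.2367]
  T[1,:] = [+0.0000  -0.0072  -0.1988]
  T[2,:] = [+0.0000  -0.0456  -0.1216]
|roots of det(T-λI)|: 0.1755, 0.0466, 0.0000.
ρ(T) = max|λ| = 0.1755; 0.1755 < 1, so it converges for any x₀.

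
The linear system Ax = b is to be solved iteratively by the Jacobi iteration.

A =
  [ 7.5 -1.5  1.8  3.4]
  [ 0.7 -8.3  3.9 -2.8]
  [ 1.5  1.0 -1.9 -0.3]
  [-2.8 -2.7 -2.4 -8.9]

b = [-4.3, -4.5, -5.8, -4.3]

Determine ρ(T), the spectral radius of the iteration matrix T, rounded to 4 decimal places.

Write A = D+L+U with D = diag(7.5, -8.3, -1.9, -8.9).
Jacobi: T = -D⁻¹(L+U), T[1,2] = -(3.9)/(-8.3) = +0.4699; T[1,1] = 0.
  T[0,:] = [+0.0000 +0.2000 -0.2400 -0.4533]
  T[1,:] = [+0.0843 +0.0000 +0.4699 -0.3373]
  T[2,:] = [+0.7895 +0.5263 +0.0000 -0.1579]
  T[3,:] = [-0.3146 -0.3034 -0.2697 +0.0000]
|roots of det(T-λI)|: 0.8486, 0.4553, 0.4553, 0.2530.
spectral radius ρ = 0.8486; 0.8486 < 1: convergent.

0.8486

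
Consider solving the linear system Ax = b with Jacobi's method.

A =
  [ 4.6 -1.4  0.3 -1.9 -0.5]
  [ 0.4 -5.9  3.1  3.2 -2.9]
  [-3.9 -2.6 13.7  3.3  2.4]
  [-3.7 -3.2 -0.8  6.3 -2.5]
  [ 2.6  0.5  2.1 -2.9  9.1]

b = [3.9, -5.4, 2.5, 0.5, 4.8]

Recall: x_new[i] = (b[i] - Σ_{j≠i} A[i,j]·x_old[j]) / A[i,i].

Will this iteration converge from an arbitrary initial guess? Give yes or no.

yes

A = D + L + U where D = diag(4.6, -5.9, 13.7, 6.3, 9.1).
T_J = -D⁻¹(L+U): T[0,2] = -(0.3)/(4.6) = -0.0652; T[0,0] = 0.
  T[0,:] = [+0.0000, +0.3043, -0.0652, +0.4130, +0.1087]
  T[1,:] = [+0.0678, +0.0000, +0.5254, +0.5424, -0.4915]
  T[2,:] = [+0.2847, +0.1898, +0.0000, -0.2409, -0.1752]
  T[3,:] = [+0.5873, +0.5079, +0.1270, +0.0000, +0.3968]
  T[4,:] = [-0.2857, -0.0549, -0.2308, +0.3187, +0.0000]
moduli |λ_i(T)| = 0.8523, 0.7006, 0.3965, 0.3457, 0.1009.
ρ(T) = max|λ| = 0.8523; 0.8523 < 1: convergent.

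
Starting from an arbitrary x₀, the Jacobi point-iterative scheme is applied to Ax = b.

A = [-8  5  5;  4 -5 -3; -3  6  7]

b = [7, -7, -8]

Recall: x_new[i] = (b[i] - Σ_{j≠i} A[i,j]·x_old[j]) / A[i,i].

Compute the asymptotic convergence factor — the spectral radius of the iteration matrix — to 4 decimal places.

Write A = D+L+U with D = diag(-8, -5, 7).
Jacobi T = -D⁻¹(L+U): T[2,0] = -(-3)/(7) = +0.4286; T[2,2] = 0.
  T[0,:] = [+0.0000 +0.6250 +0.6250]
  T[1,:] = [+0.8000 +0.0000 -0.6000]
  T[2,:] = [+0.4286 -0.8571 +0.0000]
moduli |λ_i(T)| = 1.3154, 0.6693, 0.6693.
ρ(T) = max|λ| = 1.3154; 1.3154 > 1, so it fails to converge.

1.3154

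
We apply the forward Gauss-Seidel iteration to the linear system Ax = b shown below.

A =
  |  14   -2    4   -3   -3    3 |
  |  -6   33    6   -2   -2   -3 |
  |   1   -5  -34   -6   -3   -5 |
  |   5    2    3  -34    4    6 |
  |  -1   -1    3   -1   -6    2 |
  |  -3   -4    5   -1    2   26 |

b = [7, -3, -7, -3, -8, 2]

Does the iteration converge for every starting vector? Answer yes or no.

Split A = D + L + U, D = diag(14, 33, -34, -34, -6, 26).
GS T = -(D+L)⁻¹U: row 0 first, T[0,3] = -(-3)/(14) = +0.2143; later rows by forward substitution.
  T[0,:] = [+0.0000  +0.1429  -0.2857  +0.2143  +0.2143  -0.2143]
  T[1,:] = [+0.0000  +0.0260  -0.2338  +0.0996  +0.0996  +0.0519]
  T[2,:] = [+0.0000  +0.0004  +0.0260  -0.1848  -0.0966  -0.1610]
  T[3,:] = [+0.0000  +0.0226  -0.0535  +0.0211  +0.1465  +0.1338]
  T[4,:] = [+0.0000  -0.0317  +0.1085  -0.1482  -0.1250  +0.2576]
  T[5,:] = [+0.0000  +0.0237  -0.0843  +0.0878  +0.0739  -0.0004]
eigenvalue magnitudes: 0.2380, 0.1132, 0.1106, 0.1106, 0.0629, 0.0000.
ρ = 0.2380; 0.2380 < 1 ⇒ converges.

yes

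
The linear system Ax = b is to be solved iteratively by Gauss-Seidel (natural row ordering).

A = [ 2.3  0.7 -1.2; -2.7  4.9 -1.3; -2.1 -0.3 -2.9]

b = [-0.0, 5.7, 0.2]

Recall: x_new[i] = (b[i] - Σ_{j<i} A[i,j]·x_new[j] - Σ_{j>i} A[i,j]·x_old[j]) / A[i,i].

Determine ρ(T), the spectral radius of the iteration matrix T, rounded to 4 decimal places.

Diagonal D = diag(2.3, 4.9, -2.9); L, U strict lower/upper.
GS T = -(D+L)⁻¹U: row 0 first, T[0,1] = -(0.7)/(2.3) = -0.3043; later rows by forward substitution.
  T[0,:] = [+0.0000, -0.3043, +0.5217]
  T[1,:] = [+0.0000, -0.1677, +0.5528]
  T[2,:] = [+0.0000, +0.2377, -0.4350]
|roots of det(T-λI)|: 0.6877, 0.0850, 0.0000.
spectral radius ρ = 0.6877; 0.6877 < 1: convergent.

0.6877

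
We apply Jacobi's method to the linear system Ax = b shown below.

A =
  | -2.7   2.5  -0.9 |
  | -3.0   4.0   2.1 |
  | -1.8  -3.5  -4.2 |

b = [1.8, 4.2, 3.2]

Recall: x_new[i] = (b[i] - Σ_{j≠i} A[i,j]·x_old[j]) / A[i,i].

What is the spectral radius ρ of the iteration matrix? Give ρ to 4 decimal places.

A = D + L + U where D = diag(-2.7, 4, -4.2).
Jacobi T = -D⁻¹(L+U): T[1,0] = -(-3)/(4) = +0.7500; T[1,1] = 0.
  T[0,:] = [+0.0000, +0.9259, -0.3333]
  T[1,:] = [+0.7500, +0.0000, -0.5250]
  T[2,:] = [-0.4286, -0.8333, +0.0000]
eigenvalue magnitudes: 1.2664, 0.9014, 0.3650.
ρ = 1.2664; 1.2664 > 1, so it fails to converge.

1.2664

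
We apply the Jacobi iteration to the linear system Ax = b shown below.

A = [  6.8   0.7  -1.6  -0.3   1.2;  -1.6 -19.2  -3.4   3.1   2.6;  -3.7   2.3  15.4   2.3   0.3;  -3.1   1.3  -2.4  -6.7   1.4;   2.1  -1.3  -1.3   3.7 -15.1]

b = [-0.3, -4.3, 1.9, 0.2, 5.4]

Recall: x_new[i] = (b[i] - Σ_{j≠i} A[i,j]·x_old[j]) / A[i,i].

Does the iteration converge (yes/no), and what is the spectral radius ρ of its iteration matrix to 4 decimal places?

Split A = D + L + U, D = diag(6.8, -19.2, 15.4, -6.7, -15.1).
Jacobi: T = -D⁻¹(L+U), T[3,2] = -(-2.4)/(-6.7) = -0.3582; T[3,3] = 0.
  T[0,:] = [+0.0000  -0.1029  +0.2353  +0.0441  -0.1765]
  T[1,:] = [-0.0833  +0.0000  -0.1771  +0.1615  +0.1354]
  T[2,:] = [+0.2403  -0.1494  +0.0000  -0.1494  -0.0195]
  T[3,:] = [-0.4627  +0.1940  -0.3582  +0.0000  +0.2090]
  T[4,:] = [+0.1391  -0.0861  -0.0861  +0.2450  +0.0000]
moduli |λ_i(T)| = 0.5713, 0.2737, 0.2737, 0.0953, 0.0953.
ρ = 0.5713; 0.5713 < 1, so it converges for any x₀.

yes, ρ = 0.5713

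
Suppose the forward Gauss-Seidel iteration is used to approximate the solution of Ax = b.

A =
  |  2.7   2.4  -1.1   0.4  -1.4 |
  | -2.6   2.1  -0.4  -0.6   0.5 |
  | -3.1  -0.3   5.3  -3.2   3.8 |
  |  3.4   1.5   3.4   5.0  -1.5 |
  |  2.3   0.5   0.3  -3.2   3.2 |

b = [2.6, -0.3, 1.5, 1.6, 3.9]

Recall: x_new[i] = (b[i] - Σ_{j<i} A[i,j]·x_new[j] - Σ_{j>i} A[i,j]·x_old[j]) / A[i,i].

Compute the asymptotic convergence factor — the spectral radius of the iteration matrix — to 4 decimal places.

Split A = D + L + U, D = diag(2.7, 2.1, 5.3, 5, 3.2).
GS T = -(D+L)⁻¹U: row 0 first, T[0,1] = -(2.4)/(2.7) = -0.8889; later rows by forward substitution.
  T[0,:] = [+0.0000  -0.8889  +0.4074  -0.1481  +0.5185]
  T[1,:] = [+0.0000  -1.1005  +0.6949  +0.1023  +0.4039]
  T[2,:] = [+0.0000  -0.5822  +0.2776  +0.5229  -0.3908]
  T[3,:] = [+0.0000  +1.3305  -0.6743  -0.2855  +0.0920]
  T[4,:] = [+0.0000  +2.1959  -1.1017  -0.2441  -0.3071]
eigenvalue magnitudes: 1.6875, 0.2568, 0.2255, 0.2255, 0.0000.
ρ = 1.6875; 1.6875 > 1 ⇒ diverges.

1.6875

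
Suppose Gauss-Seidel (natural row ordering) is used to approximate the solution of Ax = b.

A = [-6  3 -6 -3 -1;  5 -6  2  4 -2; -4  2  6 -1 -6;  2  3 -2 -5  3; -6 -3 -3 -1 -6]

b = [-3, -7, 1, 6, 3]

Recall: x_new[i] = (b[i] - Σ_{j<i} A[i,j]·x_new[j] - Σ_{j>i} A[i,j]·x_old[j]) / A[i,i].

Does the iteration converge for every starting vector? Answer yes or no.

Let D = diag(-6, -6, 6, -5, -6); L, U the strict triangles.
T_GS = -(D+L)⁻¹U: row 0 first, T[0,1] = -(3)/(-6) = +0.5000; later rows by forward substitution.
  T[0,:] = [+0.0000  +0.5000  -1.0000  -0.5000  -0.1667]
  T[1,:] = [+0.0000  +0.4167  -0.5000  +0.2500  -0.4722]
  T[2,:] = [+0.0000  +0.1944  -0.5000  -0.2500  +1.0463]
  T[3,:] = [+0.0000  +0.3722  -0.5000  +0.0500  -0.1685]
  T[4,:] = [+0.0000  -0.8676  +1.5833  +0.4917  -0.0923]
|roots of det(T-λI)|: 1.6757, 1.3313, 0.2489, 0.0300, 0.0000.
spectral radius ρ = 1.6757; 1.6757 > 1: divergent.

no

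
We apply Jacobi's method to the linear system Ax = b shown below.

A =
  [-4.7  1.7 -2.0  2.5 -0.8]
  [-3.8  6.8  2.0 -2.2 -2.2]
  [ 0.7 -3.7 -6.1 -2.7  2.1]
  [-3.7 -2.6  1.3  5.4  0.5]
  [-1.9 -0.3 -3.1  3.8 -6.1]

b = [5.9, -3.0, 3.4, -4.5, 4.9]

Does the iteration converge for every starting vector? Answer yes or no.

Diagonal D = diag(-4.7, 6.8, -6.1, 5.4, -6.1); L, U strict lower/upper.
Jacobi: T = -D⁻¹(L+U), T[0,2] = -(-2)/(-4.7) = -0.4255; T[0,0] = 0.
  T[0,:] = [+0.0000 +0.3617 -0.4255 +0.5319 -0.1702]
  T[1,:] = [+0.5588 +0.0000 -0.2941 +0.3235 +0.3235]
  T[2,:] = [+0.1148 -0.6066 +0.0000 -0.4426 +0.3443]
  T[3,:] = [+0.6852 +0.4815 -0.2407 +0.0000 -0.0926]
  T[4,:] = [-0.3115 -0.0492 -0.5082 +0.6230 +0.0000]
|roots of det(T-λI)|: 1.1949, 0.6334, 0.6334, 0.2851, 0.0046.
spectral radius ρ = 1.1949; 1.1949 > 1: divergent.

no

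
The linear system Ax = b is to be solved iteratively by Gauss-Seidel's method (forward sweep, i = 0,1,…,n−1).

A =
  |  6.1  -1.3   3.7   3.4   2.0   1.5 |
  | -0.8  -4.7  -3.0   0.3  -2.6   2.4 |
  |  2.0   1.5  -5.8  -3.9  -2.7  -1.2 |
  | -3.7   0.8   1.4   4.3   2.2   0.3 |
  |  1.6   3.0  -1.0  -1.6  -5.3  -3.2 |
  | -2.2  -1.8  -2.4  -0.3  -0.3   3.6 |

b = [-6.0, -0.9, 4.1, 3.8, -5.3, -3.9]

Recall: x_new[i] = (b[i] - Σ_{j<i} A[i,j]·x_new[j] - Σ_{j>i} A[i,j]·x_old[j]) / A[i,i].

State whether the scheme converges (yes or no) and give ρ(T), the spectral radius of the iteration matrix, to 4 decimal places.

A = D + L + U where D = diag(6.1, -4.7, -5.8, 4.3, -5.3, 3.6).
GS T = -(D+L)⁻¹U: row 0 first, T[0,1] = -(-1.3)/(6.1) = +0.2131; later rows by forward substitution.
  T[0,:] = [+0.0000 +0.2131 -0.6066 -0.5574 -0.3279 -0.2459]
  T[1,:] = [+0.0000 -0.0363 -0.5351 +0.1587 -0.4974 +0.5525]
  T[2,:] = [+0.0000 +0.0641 -0.3475 -0.8236 -0.7072 -0.1488]
  T[3,:] = [+0.0000 +0.1693 -0.3092 -0.2410 -0.4710 -0.3357]
  T[4,:] = [+0.0000 -0.0194 -0.3270 +0.1497 -0.1049 -0.2359]
  T[5,:] = [+0.0000 +0.1673 -0.9229 -0.8179 -0.9685 -0.0209]
|roots of det(T-λI)|: 1.4698, 0.4184, 0.3309, 0.3309, 0.2564, 0.0000.
spectral radius ρ = 1.4698; 1.4698 > 1 ⇒ diverges.

no, ρ = 1.4698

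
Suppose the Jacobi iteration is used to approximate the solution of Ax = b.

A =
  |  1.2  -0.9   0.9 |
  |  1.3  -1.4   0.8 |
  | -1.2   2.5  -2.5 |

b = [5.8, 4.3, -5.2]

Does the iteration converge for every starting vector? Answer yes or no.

no

Diagonal D = diag(1.2, -1.4, -2.5); L, U strict lower/upper.
Jacobi T = -D⁻¹(L+U): T[1,2] = -(0.8)/(-1.4) = +0.5714; T[1,1] = 0.
  T[0,:] = [+0.0000 +0.7500 -0.7500]
  T[1,:] = [+0.9286 +0.0000 +0.5714]
  T[2,:] = [-0.4800 +1.0000 +0.0000]
eigenvalue magnitudes: 1.4939, 0.7771, 0.7771.
spectral radius ρ = 1.4939; 1.4939 > 1, so it fails to converge.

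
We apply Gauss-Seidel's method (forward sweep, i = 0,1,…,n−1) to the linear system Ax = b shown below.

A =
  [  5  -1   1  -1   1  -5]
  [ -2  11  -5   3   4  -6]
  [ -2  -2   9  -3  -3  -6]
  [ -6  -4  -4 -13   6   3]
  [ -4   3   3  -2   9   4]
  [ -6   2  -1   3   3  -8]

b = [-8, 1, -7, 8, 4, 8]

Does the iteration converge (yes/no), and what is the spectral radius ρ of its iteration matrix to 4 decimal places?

Diagonal D = diag(5, 11, 9, -13, 9, -8); L, U strict lower/upper.
GS T = -(D+L)⁻¹U: row 0 first, T[0,3] = -(-1)/(5) = +0.2000; later rows by forward substitution.
  T[0,:] = [+0.0000  +0.2000  -0.2000  +0.2000  -0.2000  +1.0000]
  T[1,:] = [+0.0000  +0.0364  +0.4182  -0.2364  -0.4000  +0.7273]
  T[2,:] = [+0.0000  +0.0525  +0.0485  +0.3253  +0.2000  +1.0505]
  T[3,:] = [+0.0000  -0.1197  -0.0513  -0.1197  +0.6154  -0.7778]
  T[4,:] = [+0.0000  +0.0327  -0.2558  +0.0327  +0.1145  -0.7654]
  T[5,:] = [+0.0000  -0.1801  +0.1333  -0.2824  +0.2987  -1.2782]
eigenvalue magnitudes: 1.3843, 0.4587, 0.4587, 0.2069, 0.0774, 0.0000.
ρ(T) = max|λ| = 1.3843; 1.3843 > 1 ⇒ diverges.

no, ρ = 1.3843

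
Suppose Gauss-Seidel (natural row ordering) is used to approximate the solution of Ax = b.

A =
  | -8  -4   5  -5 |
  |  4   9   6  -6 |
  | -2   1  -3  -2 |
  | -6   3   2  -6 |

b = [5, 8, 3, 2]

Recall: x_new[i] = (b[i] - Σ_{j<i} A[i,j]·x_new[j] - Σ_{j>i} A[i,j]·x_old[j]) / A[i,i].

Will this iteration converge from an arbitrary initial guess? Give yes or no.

no

Split A = D + L + U, D = diag(-8, 9, -3, -6).
GS T = -(D+L)⁻¹U: row 0 first, T[0,2] = -(5)/(-8) = +0.6250; later rows by forward substitution.
  T[0,:] = [+0.0000 -0.5000 +0.6250 -0.6250]
  T[1,:] = [+0.0000 +0.2222 -0.9444 +0.9444]
  T[2,:] = [+0.0000 +0.4074 -0.7315 +0.0648]
  T[3,:] = [+0.0000 +0.7469 -1.3410 +1.1188]
|roots of det(T-λI)|: 1.4079, 0.4376, 0.3607, 0.0000.
spectral radius ρ = 1.4079; 1.4079 > 1, so it fails to converge.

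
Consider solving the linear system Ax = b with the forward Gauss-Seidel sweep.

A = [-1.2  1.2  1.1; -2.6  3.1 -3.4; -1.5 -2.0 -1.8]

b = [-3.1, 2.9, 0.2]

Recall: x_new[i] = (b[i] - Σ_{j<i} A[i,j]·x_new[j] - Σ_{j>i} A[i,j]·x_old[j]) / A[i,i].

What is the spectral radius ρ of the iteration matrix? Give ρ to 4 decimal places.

1.2890

A = D + L + U where D = diag(-1.2, 3.1, -1.8).
GS T = -(D+L)⁻¹U: row 0 first, T[0,1] = -(1.2)/(-1.2) = +1.0000; later rows by forward substitution.
  T[0,:] = [+0.0000, +1.0000, +0.9167]
  T[1,:] = [+0.0000, +0.8387, +1.8656]
  T[2,:] = [+0.0000, -1.7652, -2.8368]
eigenvalue magnitudes: 1.2890, 0.7091, 0.0000.
ρ = 1.2890; 1.2890 > 1: divergent.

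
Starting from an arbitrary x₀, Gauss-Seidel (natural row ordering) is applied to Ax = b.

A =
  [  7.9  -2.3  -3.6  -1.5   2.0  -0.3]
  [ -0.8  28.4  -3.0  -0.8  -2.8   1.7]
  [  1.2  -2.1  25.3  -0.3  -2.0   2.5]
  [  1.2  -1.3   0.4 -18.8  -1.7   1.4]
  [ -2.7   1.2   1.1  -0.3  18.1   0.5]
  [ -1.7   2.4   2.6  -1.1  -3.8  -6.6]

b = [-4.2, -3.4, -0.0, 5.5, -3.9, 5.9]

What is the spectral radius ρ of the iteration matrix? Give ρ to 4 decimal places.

Diagonal D = diag(7.9, 28.4, 25.3, -18.8, 18.1, -6.6); L, U strict lower/upper.
GS T = -(D+L)⁻¹U: row 0 first, T[0,5] = -(-0.3)/(7.9) = +0.0380; later rows by forward substitution.
  T[0,:] = [+0.0000 +0.2911 +0.4557 +0.1899 -0.2532 +0.0380]
  T[1,:] = [+0.0000 +0.0082 +0.1185 +0.0335 +0.0915 -0.0588]
  T[2,:] = [+0.0000 -0.0131 -0.0118 +0.0056 +0.0987 -0.1055]
  T[3,:] = [+0.0000 +0.0177 +0.0206 +0.0099 -0.1108 +0.0787]
  T[4,:] = [+0.0000 +0.0440 +0.0612 +0.0259 -0.0517 -0.0103]
  T[5,:] = [+0.0000 -0.1055 -0.1176 -0.0511 +0.1855 -0.0799]
|λ(T)| sorted: 0.1750, 0.1105, 0.0645, 0.0158, 0.0119, 0.0000.
spectral radius ρ = 0.1750; 0.1750 < 1: convergent.

0.1750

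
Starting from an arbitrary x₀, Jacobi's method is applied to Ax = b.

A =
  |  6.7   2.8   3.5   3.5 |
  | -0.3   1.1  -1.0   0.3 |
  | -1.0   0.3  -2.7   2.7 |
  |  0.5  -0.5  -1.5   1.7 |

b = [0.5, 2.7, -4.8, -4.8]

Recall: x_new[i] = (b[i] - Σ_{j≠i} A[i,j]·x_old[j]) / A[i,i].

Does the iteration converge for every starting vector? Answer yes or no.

Diagonal D = diag(6.7, 1.1, -2.7, 1.7); L, U strict lower/upper.
Jacobi T = -D⁻¹(L+U): T[1,3] = -(0.3)/(1.1) = -0.2727; T[1,1] = 0.
  T[0,:] = [+0.0000  -0.4179  -0.5224  -0.5224]
  T[1,:] = [+0.2727  +0.0000  +0.9091  -0.2727]
  T[2,:] = [-0.3704  +0.1111  +0.0000  +1.0000]
  T[3,:] = [-0.2941  +0.2941  +0.8824  +0.0000]
|roots of det(T-λI)|: 1.3056, 0.7906, 0.4013, 0.4013.
ρ = 1.3056; 1.3056 > 1 ⇒ diverges.

no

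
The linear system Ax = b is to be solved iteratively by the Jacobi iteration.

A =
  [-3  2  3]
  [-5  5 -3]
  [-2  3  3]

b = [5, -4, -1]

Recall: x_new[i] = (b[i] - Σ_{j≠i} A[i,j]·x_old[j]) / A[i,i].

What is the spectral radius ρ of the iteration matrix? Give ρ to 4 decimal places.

Diagonal D = diag(-3, 5, 3); L, U strict lower/upper.
Jacobi: T = -D⁻¹(L+U), T[2,1] = -(3)/(3) = -1.0000; T[2,2] = 0.
  T[0,:] = [+0.0000, +0.6667, +1.0000]
  T[1,:] = [+1.0000, +0.0000, +0.6000]
  T[2,:] = [+0.6667, -1.0000, +0.0000]
|roots of det(T-λI)|: 1.1669, 0.7927, 0.7927.
ρ = 1.1669; 1.1669 > 1, so it fails to converge.

1.1669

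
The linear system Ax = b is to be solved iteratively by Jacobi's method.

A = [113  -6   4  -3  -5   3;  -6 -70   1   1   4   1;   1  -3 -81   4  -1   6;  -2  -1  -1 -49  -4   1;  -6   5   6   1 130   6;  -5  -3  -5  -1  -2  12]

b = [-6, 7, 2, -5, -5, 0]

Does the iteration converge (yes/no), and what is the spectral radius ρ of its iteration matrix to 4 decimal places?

Split A = D + L + U, D = diag(113, -70, -81, -49, 130, 12).
T_J = -D⁻¹(L+U): T[3,5] = -(1)/(-49) = +0.0204; T[3,3] = 0.
  T[0,:] = [+0.0000, +0.0531, -0.0354, +0.0265, +0.0442, -0.0265]
  T[1,:] = [-0.0857, +0.0000, +0.0143, +0.0143, +0.0571, +0.0143]
  T[2,:] = [+0.0123, -0.0370, +0.0000, +0.0494, -0.0123, +0.0741]
  T[3,:] = [-0.0408, -0.0204, -0.0204, +0.0000, -0.0816, +0.0204]
  T[4,:] = [+0.0462, -0.0385, -0.0462, -0.0077, +0.0000, -0.0462]
  T[5,:] = [+0.4167, +0.2500, +0.4167, +0.0833, +0.1667, +0.0000]
eigenvalue magnitudes: 0.1569, 0.1147, 0.0872, 0.0872, 0.0769, 0.0769.
ρ(T) = max|λ| = 0.1569; 0.1569 < 1: convergent.

yes, ρ = 0.1569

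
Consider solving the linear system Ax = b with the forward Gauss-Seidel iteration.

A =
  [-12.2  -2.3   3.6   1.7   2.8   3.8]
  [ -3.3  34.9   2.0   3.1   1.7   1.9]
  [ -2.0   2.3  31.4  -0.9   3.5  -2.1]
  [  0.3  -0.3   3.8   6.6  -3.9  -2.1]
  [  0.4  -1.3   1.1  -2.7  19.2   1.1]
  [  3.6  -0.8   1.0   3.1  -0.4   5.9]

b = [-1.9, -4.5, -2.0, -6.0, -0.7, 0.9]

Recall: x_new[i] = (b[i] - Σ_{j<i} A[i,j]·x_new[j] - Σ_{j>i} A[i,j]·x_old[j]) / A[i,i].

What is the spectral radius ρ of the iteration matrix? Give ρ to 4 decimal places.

0.2698

A = D + L + U where D = diag(-12.2, 34.9, 31.4, 6.6, 19.2, 5.9).
T_GS = -(D+L)⁻¹U: row 0 first, T[0,1] = -(-2.3)/(-12.2) = -0.1885; later rows by forward substitution.
  T[0,:] = [+0.0000, -0.1885, +0.2951, +0.1393, +0.2295, +0.3115]
  T[1,:] = [+0.0000, -0.0178, -0.0294, -0.0756, -0.0270, -0.0250]
  T[2,:] = [+0.0000, -0.0107, +0.0209, +0.0431, -0.0949, +0.0885]
  T[3,:] = [+0.0000, +0.0139, -0.0268, -0.0346, +0.6339, +0.2519]
  T[4,:] = [+0.0000, +0.0053, -0.0131, -0.0154, +0.0880, -0.0351]
  T[5,:] = [+0.0000, +0.1075, -0.1744, -0.0855, -0.4547, -0.3432]
|λ(T)| sorted: 0.2698, 0.1370, 0.1370, 0.1062, 0.0119, 0.0000.
ρ(T) = max|λ| = 0.2698; 0.2698 < 1 ⇒ converges.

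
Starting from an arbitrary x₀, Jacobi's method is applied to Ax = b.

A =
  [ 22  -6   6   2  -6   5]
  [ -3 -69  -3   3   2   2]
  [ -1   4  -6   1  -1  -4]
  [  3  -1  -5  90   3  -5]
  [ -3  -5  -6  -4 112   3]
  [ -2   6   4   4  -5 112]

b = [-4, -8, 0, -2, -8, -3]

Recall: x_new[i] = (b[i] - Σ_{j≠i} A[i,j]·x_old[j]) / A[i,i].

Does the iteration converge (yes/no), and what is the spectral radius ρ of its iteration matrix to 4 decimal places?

yes, ρ = 0.2655

Write A = D+L+U with D = diag(22, -69, -6, 90, 112, 112).
Jacobi: T = -D⁻¹(L+U), T[5,2] = -(4)/(112) = -0.0357; T[5,5] = 0.
  T[0,:] = [+0.0000  +0.2727  -0.2727  -0.0909  +0.2727  -0.2273]
  T[1,:] = [-0.0435  +0.0000  -0.0435  +0.0435  +0.0290  +0.0290]
  T[2,:] = [-0.1667  +0.6667  +0.0000  +0.1667  -0.1667  -0.6667]
  T[3,:] = [-0.0333  +0.0111  +0.0556  +0.0000  -0.0333  +0.0556]
  T[4,:] = [+0.0268  +0.0446  +0.0536  +0.0357  +0.0000  -0.0268]
  T[5,:] = [+0.0179  -0.0536  -0.0357  -0.0357  +0.0446  +0.0000]
|eigenvalues of T|: 0.2655, 0.1815, 0.1815, 0.0730, 0.0669, 0.0669.
ρ = 0.2655; 0.2655 < 1: convergent.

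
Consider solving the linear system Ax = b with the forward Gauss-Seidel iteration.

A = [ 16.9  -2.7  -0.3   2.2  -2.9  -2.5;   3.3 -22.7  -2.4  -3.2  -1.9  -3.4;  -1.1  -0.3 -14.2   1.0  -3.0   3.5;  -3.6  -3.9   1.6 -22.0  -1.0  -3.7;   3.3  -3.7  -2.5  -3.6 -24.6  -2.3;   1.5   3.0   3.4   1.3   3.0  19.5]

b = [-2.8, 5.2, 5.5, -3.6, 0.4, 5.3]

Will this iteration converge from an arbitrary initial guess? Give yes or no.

A = D + L + U where D = diag(16.9, -22.7, -14.2, -22, -24.6, 19.5).
T_GS = -(D+L)⁻¹U: row 0 first, T[0,5] = -(-2.5)/(16.9) = +0.1479; later rows by forward substitution.
  T[0,:] = [+0.0000  +0.1598  +0.0178  -0.1302  +0.1716  +0.1479]
  T[1,:] = [+0.0000  +0.0232  -0.1031  -0.1599  -0.0588  -0.1283]
  T[2,:] = [+0.0000  -0.0129  +0.0008  +0.0839  -0.2233  +0.2377]
  T[3,:] = [+0.0000  -0.0312  +0.0154  +0.0557  -0.0794  -0.1524]
  T[4,:] = [+0.0000  +0.0238  +0.0156  -0.0101  +0.0662  -0.0562]
  T[5,:] = [+0.0000  -0.0152  +0.0109  +0.0178  +0.0299  -0.0143]
moduli |λ_i(T)| = 0.1659, 0.0790, 0.0790, 0.0194, 0.0194, 0.0000.
ρ(T) = max|λ| = 0.1659; 0.1659 < 1, so it converges for any x₀.

yes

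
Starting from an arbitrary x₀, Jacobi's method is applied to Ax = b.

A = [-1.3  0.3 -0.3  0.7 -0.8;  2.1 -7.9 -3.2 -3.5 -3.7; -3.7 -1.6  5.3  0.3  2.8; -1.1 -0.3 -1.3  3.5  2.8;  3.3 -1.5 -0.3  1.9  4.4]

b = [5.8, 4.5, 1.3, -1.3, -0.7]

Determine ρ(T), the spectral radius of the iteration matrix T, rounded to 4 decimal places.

1.1643

A = D + L + U where D = diag(-1.3, -7.9, 5.3, 3.5, 4.4).
Jacobi: T = -D⁻¹(L+U), T[0,3] = -(0.7)/(-1.3) = +0.5385; T[0,0] = 0.
  T[0,:] = [+0.0000  +0.2308  -0.2308  +0.5385  -0.6154]
  T[1,:] = [+0.2658  +0.0000  -0.4051  -0.4430  -0.4684]
  T[2,:] = [+0.6981  +0.3019  +0.0000  -0.0566  -0.5283]
  T[3,:] = [+0.3143  +0.0857  +0.3714  +0.0000  -0.8000]
  T[4,:] = [-0.7500  +0.3409  +0.0682  -0.4318  +0.0000]
|roots of det(T-λI)|: 1.1643, 0.7013, 0.7013, 0.5871, 0.5871.
spectral radius ρ = 1.1643; 1.1643 > 1, so it fails to converge.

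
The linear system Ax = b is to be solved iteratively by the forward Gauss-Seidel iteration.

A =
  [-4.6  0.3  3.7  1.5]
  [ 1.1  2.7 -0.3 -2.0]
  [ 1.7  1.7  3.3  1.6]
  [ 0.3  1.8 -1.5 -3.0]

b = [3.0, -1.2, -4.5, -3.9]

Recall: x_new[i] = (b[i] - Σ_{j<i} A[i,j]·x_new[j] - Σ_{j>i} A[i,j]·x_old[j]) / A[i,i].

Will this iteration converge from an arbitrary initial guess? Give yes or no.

A = D + L + U where D = diag(-4.6, 2.7, 3.3, -3).
T_GS = -(D+L)⁻¹U: row 0 first, T[0,1] = -(0.3)/(-4.6) = +0.0652; later rows by forward substitution.
  T[0,:] = [+0.0000 +0.0652 +0.8043 +0.3261]
  T[1,:] = [+0.0000 -0.0266 -0.2166 +0.6079]
  T[2,:] = [+0.0000 -0.0199 -0.3028 -0.9660]
  T[3,:] = [+0.0000 +0.0005 +0.1019 +0.8803]
|λ(T)| sorted: 0.7889, 0.2398, 0.0019, 0.0000.
spectral radius ρ = 0.7889; 0.7889 < 1 ⇒ converges.

yes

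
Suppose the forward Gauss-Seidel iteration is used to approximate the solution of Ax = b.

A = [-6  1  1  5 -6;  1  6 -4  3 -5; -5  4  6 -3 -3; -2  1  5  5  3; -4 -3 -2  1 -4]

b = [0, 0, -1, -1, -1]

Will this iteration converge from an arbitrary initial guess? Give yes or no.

Split A = D + L + U, D = diag(-6, 6, 6, 5, -4).
GS T = -(D+L)⁻¹U: row 0 first, T[0,2] = -(1)/(-6) = +0.1667; later rows by forward substitution.
  T[0,:] = [+0.0000  +0.1667  +0.1667  +0.8333  -1.0000]
  T[1,:] = [+0.0000  -0.0278  +0.6389  -0.6389  +1.0000]
  T[2,:] = [+0.0000  +0.1574  -0.2870  +1.6204  -1.0000]
  T[3,:] = [+0.0000  -0.0852  +0.2259  -1.1593  -0.2000]
  T[4,:] = [+0.0000  -0.2458  -0.4458  -1.4542  +0.7000]
|eigenvalues of T|: 1.5207, 1.2058, 0.4153, 0.0438, 0.0000.
ρ(T) = max|λ| = 1.5207; 1.5207 > 1, so it fails to converge.

no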